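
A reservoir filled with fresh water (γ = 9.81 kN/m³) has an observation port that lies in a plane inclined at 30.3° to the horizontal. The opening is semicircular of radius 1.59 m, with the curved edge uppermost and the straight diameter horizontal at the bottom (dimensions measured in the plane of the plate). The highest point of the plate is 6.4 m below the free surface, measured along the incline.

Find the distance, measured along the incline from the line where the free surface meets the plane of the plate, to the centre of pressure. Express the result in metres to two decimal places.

γ = 9.81 kN/m³.
Let θ = 30.3° be the plate's angle to the horizontal; measure y along the incline from where the plane meets the free surface. Vertical depth h = y·sinθ with sinθ = 0.504528.
The centroid lies 4r/(3π) = 0.674817 m above the diameter, so r − 4r/(3π) = 1.59 − 0.674817 = 0.915183 m below the topmost point, so y_c = 6.4 + 0.915183 = 7.31518 m and h_c = 7.31518 × 0.504528 = 3.69071 m.
A = πr²/2 = π × 1.59²/2 = 3.97113 m².
Resultant F = γ·h_c·A = 9.81 × 3.69071 × 3.97113 = 143.778 kN.
I_c = (π/8 − 8/(9π))·r⁴ = 0.109757 × 1.59⁴ = 0.701489 m⁴.
Centre of pressure: y_p = y_c + I_c/(y_c·A) = 7.31518 + 0.701489/(7.31518 × 3.97113) = 7.31518 + 0.024148 = 7.33933 m along the plane.

y_p = 7.34 m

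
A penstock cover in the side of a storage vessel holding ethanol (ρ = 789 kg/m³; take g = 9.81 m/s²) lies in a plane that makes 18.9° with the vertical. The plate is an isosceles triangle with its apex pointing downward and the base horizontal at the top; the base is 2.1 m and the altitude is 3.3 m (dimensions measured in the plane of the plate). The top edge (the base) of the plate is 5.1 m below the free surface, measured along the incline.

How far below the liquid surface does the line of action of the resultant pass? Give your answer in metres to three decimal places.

h_p = 5.958 m

γ = ρg = 789 × 9.81 / 1000 = 7.74009 kN/m³.
The plate makes 18.9° with the vertical, i.e. θ = 90° − 18.9° = 71.1° to the horizontal. Measuring y along the incline from the free-surface line, vertical depth h = y·sinθ with sinθ = 0.946085.
With the apex down, the centroid sits h/3 = 3.3/3 = 1.1 m below the base (the top edge), so y_c = 5.1 + 1.1 = 6.2 m and h_c = 6.2 × 0.946085 = 5.86573 m.
A = ½ × 2.1 × 3.3 = 3.465 m².
Resultant F = γ·h_c·A = 7.74009 × 5.86573 × 3.465 = 157.315 kN.
I_c = b·h³/36 = 2.1 × 3.3³/36 = 2.09632 m⁴.
Centre of pressure: y_p = y_c + I_c/(y_c·A) = 6.2 + 2.09632/(6.2 × 3.465) = 6.2 + 0.0975804 = 6.29758 m along the plane.
Vertically, h_p = y_p·sinθ = 6.29758 × 0.946085 = 5.95805 m.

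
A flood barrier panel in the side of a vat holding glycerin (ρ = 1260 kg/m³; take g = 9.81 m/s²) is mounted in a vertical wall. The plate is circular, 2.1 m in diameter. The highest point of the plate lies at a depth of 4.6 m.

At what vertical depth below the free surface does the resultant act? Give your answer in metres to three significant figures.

γ = ρg = 1260 × 9.81 / 1000 = 12.3606 kN/m³.
The centroid is at the centre, 1.05 m below the top of the plate, so the centroid depth is h_c = 4.6 + 1.05 = 5.65 m.
A = π(1.05)² = 3.46361 m².
Resultant F = γ·h_c·A = 12.3606 × 5.65 × 3.46361 = 241.889 kN.
I_c = πr⁴/4 = π × 1.05⁴/4 = 0.954656 m⁴.
Centre of pressure: y_p = y_c + I_c/(y_c·A) = 5.65 + 0.954656/(5.65 × 3.46361) = 5.65 + 0.0487831 = 5.69878 m along the plane.

h_p = 5.70 m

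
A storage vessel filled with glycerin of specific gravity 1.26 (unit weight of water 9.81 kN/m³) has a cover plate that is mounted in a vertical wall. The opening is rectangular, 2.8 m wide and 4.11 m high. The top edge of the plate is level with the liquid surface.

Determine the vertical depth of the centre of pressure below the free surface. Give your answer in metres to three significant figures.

γ = 1.26 × 9.81 = 12.3606 kN/m³.
The centroid lies 4.11/2 = 2.055 m below the top edge, so the centroid depth is h_c = 2.055 m.
A = 2.8 × 4.11 = 11.508 m².
Resultant F = γ·h_c·A = 12.3606 × 2.055 × 11.508 = 292.315 kN.
I_c = b·h³/12 = 2.8 × 4.11³/12 = 16.1995 m⁴.
Centre of pressure: y_p = y_c + I_c/(y_c·A) = 2.055 + 16.1995/(2.055 × 11.508) = 2.055 + 0.684999 = 2.74 m along the plane.

h_p = 2.74 m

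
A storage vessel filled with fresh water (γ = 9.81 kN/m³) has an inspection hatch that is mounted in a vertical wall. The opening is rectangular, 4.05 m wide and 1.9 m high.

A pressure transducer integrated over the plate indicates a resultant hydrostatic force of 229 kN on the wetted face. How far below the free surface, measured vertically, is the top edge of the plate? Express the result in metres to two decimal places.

d_top ≈ 2.08 m

γ = 9.81 kN/m³.
A = 4.05 × 1.9 = 7.695 m².
From F = γ·h_c·A, the centroid depth is h_c = 229/(9.81 × 7.695) = 3.0336 m.
The centroid lies 1.9/2 = 0.95 m below the top edge, so the top edge sits at h_top = 3.0336 − 0.95 = 2.0836 m below the surface.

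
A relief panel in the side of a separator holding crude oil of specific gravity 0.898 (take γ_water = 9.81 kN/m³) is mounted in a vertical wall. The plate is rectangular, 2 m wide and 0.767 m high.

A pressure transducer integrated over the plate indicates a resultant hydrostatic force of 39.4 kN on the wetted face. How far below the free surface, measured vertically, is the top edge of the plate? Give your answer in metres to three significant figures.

γ = 0.898 × 9.81 = 8.80938 kN/m³.
A = 2 × 0.767 = 1.534 m².
From F = γ·h_c·A, the centroid depth is h_c = 39.4/(8.80938 × 1.534) = 2.91558 m.
The centroid lies 0.767/2 = 0.3835 m below the top edge, so the top edge sits at h_top = 2.91558 − 0.3835 = 2.53208 m below the surface.

d_top ≈ 2.53 m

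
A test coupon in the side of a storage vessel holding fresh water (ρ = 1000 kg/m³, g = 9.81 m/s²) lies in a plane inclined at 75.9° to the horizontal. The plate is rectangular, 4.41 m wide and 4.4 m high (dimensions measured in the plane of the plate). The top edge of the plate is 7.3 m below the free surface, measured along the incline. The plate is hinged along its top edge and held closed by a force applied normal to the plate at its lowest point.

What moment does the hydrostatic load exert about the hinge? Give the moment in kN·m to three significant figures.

γ = ρg = 1000 × 9.81 = 9810 N/m³ = 9.81 kN/m³.
Let θ = 75.9° be the plate's angle to the horizontal; measure y along the incline from where the plane meets the free surface. Vertical depth h = y·sinθ with sinθ = 0.969872.
The centroid lies 4.4/2 = 2.2 m below the top edge, so y_c = 7.3 + 2.2 = 9.5 m and h_c = 9.5 × 0.969872 = 9.21378 m.
A = 4.41 × 4.4 = 19.404 m².
Resultant F = γ·h_c·A = 9.81 × 9.21378 × 19.404 = 1753.87 kN.
I_c = b·h³/12 = 4.41 × 4.4³/12 = 31.3051 m⁴.
Centre of pressure: y_p = y_c + I_c/(y_c·A) = 9.5 + 31.3051/(9.5 × 19.404) = 9.5 + 0.169824 = 9.66982 m along the plane.
The resultant acts 2.2 + 0.169824 = 2.36982 m (along the plate) below the hinge at the top edge, so the moment about the hinge is M = F × 2.36982 = 1753.87 × 2.36982 = 4156.36 kN·m.

M ≈ 4160 kN·m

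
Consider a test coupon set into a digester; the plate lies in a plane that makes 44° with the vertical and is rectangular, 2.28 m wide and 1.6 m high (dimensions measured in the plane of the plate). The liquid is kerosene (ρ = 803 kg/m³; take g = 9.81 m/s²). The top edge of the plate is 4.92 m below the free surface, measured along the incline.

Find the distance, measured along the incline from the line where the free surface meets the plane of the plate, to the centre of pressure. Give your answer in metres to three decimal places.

γ = ρg = 803 × 9.81 / 1000 = 7.87743 kN/m³.
The plate makes 44° with the vertical, i.e. θ = 90° − 44° = 46° to the horizontal. Measuring y along the incline from the free-surface line, vertical depth h = y·sinθ with sinθ = 0.719340.
The centroid lies 1.6/2 = 0.8 m below the top edge, so y_c = 4.92 + 0.8 = 5.72 m and h_c = 5.72 × 0.719340 = 4.11462 m.
A = 2.28 × 1.6 = 3.648 m².
Resultant F = γ·h_c·A = 7.87743 × 4.11462 × 3.648 = 118.241 kN.
I_c = b·h³/12 = 2.28 × 1.6³/12 = 0.77824 m⁴.
Centre of pressure: y_p = y_c + I_c/(y_c·A) = 5.72 + 0.77824/(5.72 × 3.648) = 5.72 + 0.037296 = 5.7573 m along the plane.

y_p = 5.757 m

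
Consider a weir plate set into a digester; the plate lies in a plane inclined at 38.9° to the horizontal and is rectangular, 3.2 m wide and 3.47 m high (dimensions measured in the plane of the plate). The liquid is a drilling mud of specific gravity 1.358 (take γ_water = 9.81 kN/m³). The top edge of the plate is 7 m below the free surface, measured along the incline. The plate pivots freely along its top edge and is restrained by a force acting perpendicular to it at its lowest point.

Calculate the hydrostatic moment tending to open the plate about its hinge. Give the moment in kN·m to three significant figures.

M ≈ 1500 kN·m

γ = 1.358 × 9.81 = 13.32198 kN/m³.
Let θ = 38.9° be the plate's angle to the horizontal; measure y along the incline from where the plane meets the free surface. Vertical depth h = y·sinθ with sinθ = 0.627963.
The centroid lies 3.47/2 = 1.735 m below the top edge, so y_c = 7 + 1.735 = 8.735 m and h_c = 8.735 × 0.627963 = 5.48526 m.
A = 3.2 × 3.47 = 11.104 m².
Resultant F = γ·h_c·A = 13.32198 × 5.48526 × 11.104 = 811.42 kN.
I_c = b·h³/12 = 3.2 × 3.47³/12 = 11.1418 m⁴.
Centre of pressure: y_p = y_c + I_c/(y_c·A) = 8.735 + 11.1418/(8.735 × 11.104) = 8.735 + 0.114872 = 8.84987 m along the plane.
The resultant acts 1.735 + 0.114872 = 1.84987 m (along the plate) below the hinge at the top edge, so the moment about the hinge is M = F × 1.84987 = 811.42 × 1.84987 = 1501.02 kN·m.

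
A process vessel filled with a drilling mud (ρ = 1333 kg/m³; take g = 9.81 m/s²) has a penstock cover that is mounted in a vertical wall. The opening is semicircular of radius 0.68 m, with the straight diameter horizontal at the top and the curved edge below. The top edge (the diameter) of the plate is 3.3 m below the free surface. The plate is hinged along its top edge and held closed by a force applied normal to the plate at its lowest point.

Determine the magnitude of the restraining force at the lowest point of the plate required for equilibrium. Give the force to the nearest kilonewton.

γ = ρg = 1333 × 9.81 / 1000 = 13.07673 kN/m³.
The centroid of a semicircle lies 4r/(3π) = 0.288601 m from the diameter, here below the top edge, so the centroid depth is h_c = 3.3 + 0.288601 = 3.5886 m.
A = πr²/2 = π × 0.68²/2 = 0.726336 m².
Resultant F = γ·h_c·A = 13.07673 × 3.5886 × 0.726336 = 34.0849 kN.
I_c = (π/8 − 8/(9π))·r⁴ = 0.109757 × 0.68⁴ = 0.0234676 m⁴.
Centre of pressure: y_p = y_c + I_c/(y_c·A) = 3.5886 + 0.0234676/(3.5886 × 0.726336) = 3.5886 + 0.00900339 = 3.5976 m along the plane.
The resultant acts 0.288601 + 0.00900339 = 0.297604 m (along the plate) below the hinge at the top edge, so the moment about the hinge is M = F × 0.297604 = 34.0849 × 0.297604 = 10.1438 kN·m.
A normal force at the bottom, 0.68 m from the hinge, must supply this moment: P = 10.1438/0.68 = 14.9174 kN.

P ≈ 15 kN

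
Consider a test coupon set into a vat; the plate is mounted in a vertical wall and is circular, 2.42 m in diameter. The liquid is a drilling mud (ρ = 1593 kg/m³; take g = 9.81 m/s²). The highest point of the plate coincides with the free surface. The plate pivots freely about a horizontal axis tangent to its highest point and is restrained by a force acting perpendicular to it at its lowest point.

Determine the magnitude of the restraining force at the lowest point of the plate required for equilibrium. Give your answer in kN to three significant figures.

γ = ρg = 1593 × 9.81 / 1000 = 15.62733 kN/m³.
The centroid is at the centre, 1.21 m below the top of the plate, so the centroid depth is h_c = 1.21 m.
A = π(1.21)² = 4.59961 m².
Resultant F = γ·h_c·A = 15.62733 × 1.21 × 4.59961 = 86.9743 kN.
I_c = πr⁴/4 = π × 1.21⁴/4 = 1.68357 m⁴.
Centre of pressure: y_p = y_c + I_c/(y_c·A) = 1.21 + 1.68357/(1.21 × 4.59961) = 1.21 + 0.3025 = 1.5125 m along the plane.
The resultant acts 1.21 + 0.3025 = 1.5125 m (along the plate) below the hinge at the top edge, so the moment about the hinge is M = F × 1.5125 = 86.9743 × 1.5125 = 131.549 kN·m.
A normal force at the bottom, 2.42 m from the hinge, must supply this moment: P = 131.549/2.42 = 54.3591 kN.

P ≈ 54.4 kN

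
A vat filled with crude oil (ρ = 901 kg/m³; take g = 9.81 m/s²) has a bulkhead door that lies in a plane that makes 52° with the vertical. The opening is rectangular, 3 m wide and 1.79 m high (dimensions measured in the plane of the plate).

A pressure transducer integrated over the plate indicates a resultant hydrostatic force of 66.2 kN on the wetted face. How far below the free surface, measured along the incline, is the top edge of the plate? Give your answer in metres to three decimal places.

y_top ≈ 1.370 m

γ = ρg = 901 × 9.81 / 1000 = 8.83881 kN/m³.
A = 3 × 1.79 = 5.37 m².
From F = γ·h_c·A, the centroid depth is h_c = 66.2/(8.83881 × 5.37) = 1.39473 m.
The plate makes 52° with the vertical, i.e. θ = 90° − 52° = 38° to the horizontal. Measuring y along the incline from the free-surface line, vertical depth h = y·sinθ with sinθ = 0.615661.
Along the incline, y_c = h_c/sinθ = 1.39473/0.615661 = 2.26542 m.
The centroid lies 1.79/2 = 0.895 m below the top edge, so the top edge sits at y_top = 2.26542 − 0.895 = 1.37042 m along the incline.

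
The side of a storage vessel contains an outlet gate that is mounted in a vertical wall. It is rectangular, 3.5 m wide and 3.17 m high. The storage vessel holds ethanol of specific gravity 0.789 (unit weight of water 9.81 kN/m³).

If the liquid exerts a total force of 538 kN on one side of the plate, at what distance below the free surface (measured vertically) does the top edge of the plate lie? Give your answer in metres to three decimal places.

d_top ≈ 4.680 m

γ = 0.789 × 9.81 = 7.74009 kN/m³.
A = 3.5 × 3.17 = 11.095 m².
From F = γ·h_c·A, the centroid depth is h_c = 538/(7.74009 × 11.095) = 6.26483 m.
The centroid lies 3.17/2 = 1.585 m below the top edge, so the top edge sits at h_top = 6.26483 − 1.585 = 4.67983 m below the surface.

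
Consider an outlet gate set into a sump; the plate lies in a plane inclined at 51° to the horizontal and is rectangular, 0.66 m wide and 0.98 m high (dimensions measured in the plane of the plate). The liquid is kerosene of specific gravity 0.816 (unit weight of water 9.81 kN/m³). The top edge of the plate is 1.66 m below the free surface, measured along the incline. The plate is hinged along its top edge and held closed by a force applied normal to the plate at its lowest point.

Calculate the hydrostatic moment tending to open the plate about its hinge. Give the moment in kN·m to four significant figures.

γ = 0.816 × 9.81 = 8.00496 kN/m³.
Let θ = 51° be the plate's angle to the horizontal; measure y along the incline from where the plane meets the free surface. Vertical depth h = y·sinθ with sinθ = 0.777146.
The centroid lies 0.98/2 = 0.49 m below the top edge, so y_c = 1.66 + 0.49 = 2.15 m and h_c = 2.15 × 0.777146 = 1.67086 m.
A = 0.66 × 0.98 = 0.6468 m².
Resultant F = γ·h_c·A = 8.00496 × 1.67086 × 0.6468 = 8.65106 kN.
I_c = b·h³/12 = 0.66 × 0.98³/12 = 0.0517656 m⁴.
Centre of pressure: y_p = y_c + I_c/(y_c·A) = 2.15 + 0.0517656/(2.15 × 0.6468) = 2.15 + 0.0372248 = 2.18722 m along the plane.
The resultant acts 0.49 + 0.0372248 = 0.527225 m (along the plate) below the hinge at the top edge, so the moment about the hinge is M = F × 0.527225 = 8.65106 × 0.527225 = 4.56106 kN·m.

M ≈ 4.561 kN·m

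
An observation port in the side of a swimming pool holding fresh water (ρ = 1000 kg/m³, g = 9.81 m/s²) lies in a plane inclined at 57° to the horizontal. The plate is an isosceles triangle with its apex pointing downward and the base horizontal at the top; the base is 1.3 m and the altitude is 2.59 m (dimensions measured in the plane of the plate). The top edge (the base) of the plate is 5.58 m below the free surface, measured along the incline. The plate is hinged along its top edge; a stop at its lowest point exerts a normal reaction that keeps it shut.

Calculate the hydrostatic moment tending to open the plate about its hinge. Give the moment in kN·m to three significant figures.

γ = ρg = 1000 × 9.81 = 9810 N/m³ = 9.81 kN/m³.
Let θ = 57° be the plate's angle to the horizontal; measure y along the incline from where the plane meets the free surface. Vertical depth h = y·sinθ with sinθ = 0.838671.
With the apex down, the centroid sits h/3 = 2.59/3 = 0.863333 m below the base (the top edge), so y_c = 5.58 + 0.863333 = 6.44333 m and h_c = 6.44333 × 0.838671 = 5.40383 m.
A = ½ × 1.3 × 2.59 = 1.6835 m².
Resultant F = γ·h_c·A = 9.81 × 5.40383 × 1.6835 = 89.245 kN.
I_c = b·h³/36 = 1.3 × 2.59³/36 = 0.627394 m⁴.
Centre of pressure: y_p = y_c + I_c/(y_c·A) = 6.44333 + 0.627394/(6.44333 × 1.6835) = 6.44333 + 0.0578385 = 6.50117 m along the plane.
The resultant acts 0.863333 + 0.0578385 = 0.921172 m (along the plate) below the hinge at the top edge, so the moment about the hinge is M = F × 0.921172 = 89.245 × 0.921172 = 82.21 kN·m.

M ≈ 82.2 kN·m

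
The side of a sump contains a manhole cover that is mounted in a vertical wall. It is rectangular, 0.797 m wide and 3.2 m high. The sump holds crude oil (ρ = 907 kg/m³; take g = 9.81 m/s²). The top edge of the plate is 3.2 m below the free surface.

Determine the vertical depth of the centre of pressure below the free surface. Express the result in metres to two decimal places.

γ = ρg = 907 × 9.81 / 1000 = 8.89767 kN/m³.
The centroid lies 3.2/2 = 1.6 m below the top edge, so the centroid depth is h_c = 3.2 + 1.6 = 4.8 m.
A = 0.797 × 3.2 = 2.5504 m².
Resultant F = γ·h_c·A = 8.89767 × 4.8 × 2.5504 = 108.925 kN.
I_c = b·h³/12 = 0.797 × 3.2³/12 = 2.17634 m⁴.
Centre of pressure: y_p = y_c + I_c/(y_c·A) = 4.8 + 2.17634/(4.8 × 2.5504) = 4.8 + 0.177778 = 4.97778 m along the plane.

h_p = 4.98 m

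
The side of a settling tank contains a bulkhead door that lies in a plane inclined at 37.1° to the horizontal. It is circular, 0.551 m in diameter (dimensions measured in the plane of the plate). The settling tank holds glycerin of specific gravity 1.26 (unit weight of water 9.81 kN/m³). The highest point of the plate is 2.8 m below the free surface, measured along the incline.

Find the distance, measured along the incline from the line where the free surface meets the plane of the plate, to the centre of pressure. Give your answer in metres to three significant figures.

y_p = 3.08 m

γ = 1.26 × 9.81 = 12.3606 kN/m³.
Let θ = 37.1° be the plate's angle to the horizontal; measure y along the incline from where the plane meets the free surface. Vertical depth h = y·sinθ with sinθ = 0.603208.
The centroid is at the centre, 0.2755 m below the top of the plate, so y_c = 2.8 + 0.2755 = 3.0755 m and h_c = 3.0755 × 0.603208 = 1.85517 m.
A = π(0.2755)² = 0.238448 m².
Resultant F = γ·h_c·A = 12.3606 × 1.85517 × 0.238448 = 5.46785 kN.
I_c = πr⁴/4 = π × 0.2755⁴/4 = 0.00452456 m⁴.
Centre of pressure: y_p = y_c + I_c/(y_c·A) = 3.0755 + 0.00452456/(3.0755 × 0.238448) = 3.0755 + 0.00616974 = 3.08167 m along the plane.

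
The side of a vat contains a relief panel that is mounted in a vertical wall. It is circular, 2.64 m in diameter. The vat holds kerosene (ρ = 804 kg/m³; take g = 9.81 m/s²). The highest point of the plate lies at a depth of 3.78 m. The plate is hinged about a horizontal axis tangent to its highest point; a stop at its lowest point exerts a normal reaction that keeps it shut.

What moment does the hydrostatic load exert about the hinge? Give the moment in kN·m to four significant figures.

γ = ρg = 804 × 9.81 / 1000 = 7.88724 kN/m³.
The centroid is at the centre, 1.32 m below the top of the plate, so the centroid depth is h_c = 3.78 + 1.32 = 5.1 m.
A = π(1.32)² = 5.47391 m².
Resultant F = γ·h_c·A = 7.88724 × 5.1 × 5.47391 = 220.188 kN.
I_c = πr⁴/4 = π × 1.32⁴/4 = 2.38444 m⁴.
Centre of pressure: y_p = y_c + I_c/(y_c·A) = 5.1 + 2.38444/(5.1 × 5.47391) = 5.1 + 0.0854119 = 5.18541 m along the plane.
The resultant acts 1.32 + 0.0854119 = 1.40541 m (along the plate) below the hinge at the top edge, so the moment about the hinge is M = F × 1.40541 = 220.188 × 1.40541 = 309.454 kN·m.

M ≈ 309.5 kN·m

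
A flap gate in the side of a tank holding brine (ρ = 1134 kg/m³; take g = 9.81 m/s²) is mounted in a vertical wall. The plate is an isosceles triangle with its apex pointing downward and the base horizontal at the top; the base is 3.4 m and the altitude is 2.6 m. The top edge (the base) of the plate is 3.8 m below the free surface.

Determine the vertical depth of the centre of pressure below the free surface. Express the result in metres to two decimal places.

γ = ρg = 1134 × 9.81 / 1000 = 11.12454 kN/m³.
With the apex down, the centroid sits h/3 = 2.6/3 = 0.866667 m below the base (the top edge), so the centroid depth is h_c = 3.8 + 0.866667 = 4.66667 m.
A = ½ × 3.4 × 2.6 = 4.42 m².
Resultant F = γ·h_c·A = 11.12454 × 4.66667 × 4.42 = 229.462 kN.
I_c = b·h³/36 = 3.4 × 2.6³/36 = 1.65996 m⁴.
Centre of pressure: y_p = y_c + I_c/(y_c·A) = 4.66667 + 1.65996/(4.66667 × 4.42) = 4.66667 + 0.0804763 = 4.74715 m along the plane.

h_p = 4.75 m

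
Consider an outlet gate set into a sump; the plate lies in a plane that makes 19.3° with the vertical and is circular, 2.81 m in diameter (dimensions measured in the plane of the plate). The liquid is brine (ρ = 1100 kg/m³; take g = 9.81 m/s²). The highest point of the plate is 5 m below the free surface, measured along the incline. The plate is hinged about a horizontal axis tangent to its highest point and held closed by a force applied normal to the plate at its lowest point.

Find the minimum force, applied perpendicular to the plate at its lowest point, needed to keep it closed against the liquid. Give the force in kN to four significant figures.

P ≈ 213.4 kN

γ = ρg = 1100 × 9.81 / 1000 = 10.791 kN/m³.
The plate makes 19.3° with the vertical, i.e. θ = 90° − 19.3° = 70.7° to the horizontal. Measuring y along the incline from the free-surface line, vertical depth h = y·sinθ with sinθ = 0.943801.
The centroid is at the centre, 1.405 m below the top of the plate, so y_c = 5 + 1.405 = 6.405 m and h_c = 6.405 × 0.943801 = 6.04505 m.
A = π(1.405)² = 6.20158 m².
Resultant F = γ·h_c·A = 10.791 × 6.04505 × 6.20158 = 404.542 kN.
I_c = πr⁴/4 = π × 1.405⁴/4 = 3.06052 m⁴.
Centre of pressure: y_p = y_c + I_c/(y_c·A) = 6.405 + 3.06052/(6.405 × 6.20158) = 6.405 + 0.0770502 = 6.48205 m along the plane.
The resultant acts 1.405 + 0.0770502 = 1.48205 m (along the plate) below the hinge at the top edge, so the moment about the hinge is M = F × 1.48205 = 404.542 × 1.48205 = 599.551 kN·m.
A normal force at the bottom, 2.81 m from the hinge, must supply this moment: P = 599.551/2.81 = 213.363 kN.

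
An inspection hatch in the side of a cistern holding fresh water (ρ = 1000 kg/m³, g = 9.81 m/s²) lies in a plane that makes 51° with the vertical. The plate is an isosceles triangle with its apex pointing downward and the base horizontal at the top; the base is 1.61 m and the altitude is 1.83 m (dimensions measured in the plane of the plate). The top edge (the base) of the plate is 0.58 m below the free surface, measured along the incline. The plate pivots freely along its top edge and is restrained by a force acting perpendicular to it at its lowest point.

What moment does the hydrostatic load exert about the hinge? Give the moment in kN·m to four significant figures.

γ = ρg = 1000 × 9.81 = 9810 N/m³ = 9.81 kN/m³.
The plate makes 51° with the vertical, i.e. θ = 90° − 51° = 39° to the horizontal. Measuring y along the incline from the free-surface line, vertical depth h = y·sinθ with sinθ = 0.629320.
With the apex down, the centroid sits h/3 = 1.83/3 = 0.61 m below the base (the top edge), so y_c = 0.58 + 0.61 = 1.19 m and h_c = 1.19 × 0.629320 = 0.748891 m.
A = ½ × 1.61 × 1.83 = 1.47315 m².
Resultant F = γ·h_c·A = 9.81 × 0.748891 × 1.47315 = 10.8227 kN.
I_c = b·h³/36 = 1.61 × 1.83³/36 = 0.27408 m⁴.
Centre of pressure: y_p = y_c + I_c/(y_c·A) = 1.19 + 0.27408/(1.19 × 1.47315) = 1.19 + 0.156345 = 1.34634 m along the plane.
The resultant acts 0.61 + 0.156345 = 0.766345 m (along the plate) below the hinge at the top edge, so the moment about the hinge is M = F × 0.766345 = 10.8227 × 0.766345 = 8.29392 kN·m.

M ≈ 8.294 kN·m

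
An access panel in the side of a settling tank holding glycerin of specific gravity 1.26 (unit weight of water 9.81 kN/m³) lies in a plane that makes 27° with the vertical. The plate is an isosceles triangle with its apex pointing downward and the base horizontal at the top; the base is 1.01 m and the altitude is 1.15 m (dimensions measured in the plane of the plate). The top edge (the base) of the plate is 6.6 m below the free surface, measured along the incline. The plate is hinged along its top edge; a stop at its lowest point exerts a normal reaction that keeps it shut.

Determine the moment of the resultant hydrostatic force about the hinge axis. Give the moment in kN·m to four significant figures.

γ = 1.26 × 9.81 = 12.3606 kN/m³.
The plate makes 27° with the vertical, i.e. θ = 90° − 27° = 63° to the horizontal. Measuring y along the incline from the free-surface line, vertical depth h = y·sinθ with sinθ = 0.891007.
With the apex down, the centroid sits h/3 = 1.15/3 = 0.383333 m below the base (the top edge), so y_c = 6.6 + 0.383333 = 6.98333 m and h_c = 6.98333 × 0.891007 = 6.2222 m.
A = ½ × 1.01 × 1.15 = 0.58075 m².
Resultant F = γ·h_c·A = 12.3606 × 6.2222 × 0.58075 = 44.6656 kN.
I_c = b·h³/36 = 1.01 × 1.15³/36 = 0.042669 m⁴.
Centre of pressure: y_p = y_c + I_c/(y_c·A) = 6.98333 + 0.042669/(6.98333 × 0.58075) = 6.98333 + 0.0105211 = 6.99385 m along the plane.
The resultant acts 0.383333 + 0.0105211 = 0.393854 m (along the plate) below the hinge at the top edge, so the moment about the hinge is M = F × 0.393854 = 44.6656 × 0.393854 = 17.5917 kN·m.

M ≈ 17.59 kN·m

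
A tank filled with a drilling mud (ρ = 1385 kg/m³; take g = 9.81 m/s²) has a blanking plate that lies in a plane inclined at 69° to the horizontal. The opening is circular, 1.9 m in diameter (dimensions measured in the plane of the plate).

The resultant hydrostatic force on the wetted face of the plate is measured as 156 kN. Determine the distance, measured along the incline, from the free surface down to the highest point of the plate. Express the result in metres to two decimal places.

γ = ρg = 1385 × 9.81 / 1000 = 13.58685 kN/m³.
A = π(0.95)² = 2.83529 m².
From F = γ·h_c·A, the centroid depth is h_c = 156/(13.58685 × 2.83529) = 4.04956 m.
Let θ = 69° be the plate's angle to the horizontal; measure y along the incline from where the plane meets the free surface. Vertical depth h = y·sinθ with sinθ = 0.933580.
Along the incline, y_c = h_c/sinθ = 4.04956/0.933580 = 4.33767 m.
The centroid is at the centre, 0.95 m below the top of the plate, so the highest point sits at y_top = 4.33767 − 0.95 = 3.38767 m along the incline.

y_top ≈ 3.39 m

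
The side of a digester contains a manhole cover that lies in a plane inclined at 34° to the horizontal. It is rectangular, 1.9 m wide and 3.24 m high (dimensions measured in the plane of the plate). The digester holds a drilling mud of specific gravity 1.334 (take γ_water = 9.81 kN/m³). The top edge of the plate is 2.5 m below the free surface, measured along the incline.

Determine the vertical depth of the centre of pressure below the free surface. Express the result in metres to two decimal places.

γ = 1.334 × 9.81 = 13.08654 kN/m³.
Let θ = 34° be the plate's angle to the horizontal; measure y along the incline from where the plane meets the free surface. Vertical depth h = y·sinθ with sinθ = 0.559193.
The centroid lies 3.24/2 = 1.62 m below the top edge, so y_c = 2.5 + 1.62 = 4.12 m and h_c = 4.12 × 0.559193 = 2.30388 m.
A = 1.9 × 3.24 = 6.156 m².
Resultant F = γ·h_c·A = 13.08654 × 2.30388 × 6.156 = 185.602 kN.
I_c = b·h³/12 = 1.9 × 3.24³/12 = 5.38527 m⁴.
Centre of pressure: y_p = y_c + I_c/(y_c·A) = 4.12 + 5.38527/(4.12 × 6.156) = 4.12 + 0.21233 = 4.33233 m along the plane.
Vertically, h_p = y_p·sinθ = 4.33233 × 0.559193 = 2.42261 m.

h_p = 2.42 m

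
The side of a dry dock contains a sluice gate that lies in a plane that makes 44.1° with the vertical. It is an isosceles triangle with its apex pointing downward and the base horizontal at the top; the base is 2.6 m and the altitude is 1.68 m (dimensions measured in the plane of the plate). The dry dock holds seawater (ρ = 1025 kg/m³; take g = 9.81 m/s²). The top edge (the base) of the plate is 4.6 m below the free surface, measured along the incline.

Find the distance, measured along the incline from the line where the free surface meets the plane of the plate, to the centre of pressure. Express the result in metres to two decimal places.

y_p = 5.19 m

γ = ρg = 1025 × 9.81 / 1000 = 10.05525 kN/m³.
The plate makes 44.1° with the vertical, i.e. θ = 90° − 44.1° = 45.9° to the horizontal. Measuring y along the incline from the free-surface line, vertical depth h = y·sinθ with sinθ = 0.718126.
With the apex down, the centroid sits h/3 = 1.68/3 = 0.56 m below the base (the top edge), so y_c = 4.6 + 0.56 = 5.16 m and h_c = 5.16 × 0.718126 = 3.70553 m.
A = ½ × 2.6 × 1.68 = 2.184 m².
Resultant F = γ·h_c·A = 10.05525 × 3.70553 × 2.184 = 81.3759 kN.
I_c = b·h³/36 = 2.6 × 1.68³/36 = 0.342451 m⁴.
Centre of pressure: y_p = y_c + I_c/(y_c·A) = 5.16 + 0.342451/(5.16 × 2.184) = 5.16 + 0.0303876 = 5.19039 m along the plane.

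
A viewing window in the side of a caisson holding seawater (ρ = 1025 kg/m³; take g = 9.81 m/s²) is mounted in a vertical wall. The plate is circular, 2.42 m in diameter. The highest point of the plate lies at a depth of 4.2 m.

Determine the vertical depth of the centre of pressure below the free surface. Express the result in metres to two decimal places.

h_p = 5.48 m

γ = ρg = 1025 × 9.81 / 1000 = 10.05525 kN/m³.
The centroid is at the centre, 1.21 m below the top of the plate, so the centroid depth is h_c = 4.2 + 1.21 = 5.41 m.
A = π(1.21)² = 4.59961 m².
Resultant F = γ·h_c·A = 10.05525 × 5.41 × 4.59961 = 250.214 kN.
I_c = πr⁴/4 = π × 1.21⁴/4 = 1.68357 m⁴.
Centre of pressure: y_p = y_c + I_c/(y_c·A) = 5.41 + 1.68357/(5.41 × 4.59961) = 5.41 + 0.067657 = 5.47766 m along the plane.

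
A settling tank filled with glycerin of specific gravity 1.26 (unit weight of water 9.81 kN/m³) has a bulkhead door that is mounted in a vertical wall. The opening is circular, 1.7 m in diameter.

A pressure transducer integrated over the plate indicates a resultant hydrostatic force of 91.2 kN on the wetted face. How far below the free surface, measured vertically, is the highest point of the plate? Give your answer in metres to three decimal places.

γ = 1.26 × 9.81 = 12.3606 kN/m³.
A = π(0.85)² = 2.2698 m².
From F = γ·h_c·A, the centroid depth is h_c = 91.2/(12.3606 × 2.2698) = 3.25063 m.
The centroid is at the centre, 0.85 m below the top of the plate, so the highest point sits at h_top = 3.25063 − 0.85 = 2.40063 m below the surface.

d_top ≈ 2.401 m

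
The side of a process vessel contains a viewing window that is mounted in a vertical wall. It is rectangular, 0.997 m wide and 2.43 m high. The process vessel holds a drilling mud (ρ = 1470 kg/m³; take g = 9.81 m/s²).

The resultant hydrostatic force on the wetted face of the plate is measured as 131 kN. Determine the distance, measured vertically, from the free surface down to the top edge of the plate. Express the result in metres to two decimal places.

γ = ρg = 1470 × 9.81 / 1000 = 14.4207 kN/m³.
A = 0.997 × 2.43 = 2.42271 m².
From F = γ·h_c·A, the centroid depth is h_c = 131/(14.4207 × 2.42271) = 3.74959 m.
The centroid lies 2.43/2 = 1.215 m below the top edge, so the top edge sits at h_top = 3.74959 − 1.215 = 2.53459 m below the surface.

d_top ≈ 2.53 m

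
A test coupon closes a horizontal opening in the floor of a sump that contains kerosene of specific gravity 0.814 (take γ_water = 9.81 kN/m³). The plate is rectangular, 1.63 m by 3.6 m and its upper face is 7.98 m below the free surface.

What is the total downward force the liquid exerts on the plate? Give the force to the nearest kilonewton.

F ≈ 374 kN

γ = 0.814 × 9.81 = 7.98534 kN/m³.
The plate is horizontal, so pressure is uniform at p = γ·h = 7.98534 × 7.98 = 63.723 kN/m².
A = 1.63 × 3.6 = 5.868 m².
F = p·A = 63.723 × 5.868 = 373.927 kN.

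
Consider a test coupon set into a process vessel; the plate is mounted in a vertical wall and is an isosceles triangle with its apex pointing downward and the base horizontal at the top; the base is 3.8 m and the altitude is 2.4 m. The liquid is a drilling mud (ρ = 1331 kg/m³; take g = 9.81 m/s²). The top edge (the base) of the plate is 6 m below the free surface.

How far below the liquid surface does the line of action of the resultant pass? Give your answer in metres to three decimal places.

γ = ρg = 1331 × 9.81 / 1000 = 13.05711 kN/m³.
With the apex down, the centroid sits h/3 = 2.4/3 = 0.8 m below the base (the top edge), so the centroid depth is h_c = 6 + 0.8 = 6.8 m.
A = ½ × 3.8 × 2.4 = 4.56 m².
Resultant F = γ·h_c·A = 13.05711 × 6.8 × 4.56 = 404.875 kN.
I_c = b·h³/36 = 3.8 × 2.4³/36 = 1.4592 m⁴.
Centre of pressure: y_p = y_c + I_c/(y_c·A) = 6.8 + 1.4592/(6.8 × 4.56) = 6.8 + 0.0470588 = 6.84706 m along the plane.

h_p = 6.847 m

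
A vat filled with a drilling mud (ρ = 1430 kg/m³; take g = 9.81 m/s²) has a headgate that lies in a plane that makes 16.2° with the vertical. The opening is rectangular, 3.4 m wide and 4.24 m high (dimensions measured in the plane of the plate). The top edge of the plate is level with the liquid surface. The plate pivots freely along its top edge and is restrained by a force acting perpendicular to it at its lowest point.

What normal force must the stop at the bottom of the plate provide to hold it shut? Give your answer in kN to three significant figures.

P ≈ 274 kN

γ = ρg = 1430 × 9.81 / 1000 = 14.0283 kN/m³.
The plate makes 16.2° with the vertical, i.e. θ = 90° − 16.2° = 73.8° to the horizontal. Measuring y along the incline from the free-surface line, vertical depth h = y·sinθ with sinθ = 0.960294.
The centroid lies 4.24/2 = 2.12 m below the top edge, so y_c = 2.12 m and h_c = 2.12 × 0.960294 = 2.03582 m.
A = 3.4 × 4.24 = 14.416 m².
Resultant F = γ·h_c·A = 14.0283 × 2.03582 × 14.416 = 411.708 kN.
I_c = b·h³/12 = 3.4 × 4.24³/12 = 21.5971 m⁴.
Centre of pressure: y_p = y_c + I_c/(y_c·A) = 2.12 + 21.5971/(2.12 × 14.416) = 2.12 + 0.706667 = 2.82667 m along the plane.
The resultant acts 2.12 + 0.706667 = 2.82667 m (along the plate) below the hinge at the top edge, so the moment about the hinge is M = F × 2.82667 = 411.708 × 2.82667 = 1163.76 kN·m.
A normal force at the bottom, 4.24 m from the hinge, must supply this moment: P = 1163.76/4.24 = 274.472 kN.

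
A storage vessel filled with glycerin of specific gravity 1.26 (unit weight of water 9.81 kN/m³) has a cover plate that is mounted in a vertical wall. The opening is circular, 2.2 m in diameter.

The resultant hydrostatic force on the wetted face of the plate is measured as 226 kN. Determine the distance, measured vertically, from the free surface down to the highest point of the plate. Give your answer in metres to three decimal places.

d_top ≈ 3.710 m

γ = 1.26 × 9.81 = 12.3606 kN/m³.
A = π(1.1)² = 3.80133 m².
From F = γ·h_c·A, the centroid depth is h_c = 226/(12.3606 × 3.80133) = 4.80987 m.
The centroid is at the centre, 1.1 m below the top of the plate, so the highest point sits at h_top = 4.80987 − 1.1 = 3.70987 m below the surface.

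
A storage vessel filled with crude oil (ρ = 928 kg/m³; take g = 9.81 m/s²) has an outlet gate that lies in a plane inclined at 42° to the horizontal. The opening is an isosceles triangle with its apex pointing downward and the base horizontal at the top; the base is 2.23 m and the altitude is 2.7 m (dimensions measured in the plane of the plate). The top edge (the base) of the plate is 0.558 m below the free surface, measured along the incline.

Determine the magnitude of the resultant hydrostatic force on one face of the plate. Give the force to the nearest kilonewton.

F ≈ 27 kN

γ = ρg = 928 × 9.81 / 1000 = 9.10368 kN/m³.
Let θ = 42° be the plate's angle to the horizontal; measure y along the incline from where the plane meets the free surface. Vertical depth h = y·sinθ with sinθ = 0.669131.
With the apex down, the centroid sits h/3 = 2.7/3 = 0.9 m below the base (the top edge), so y_c = 0.558 + 0.9 = 1.458 m and h_c = 1.458 × 0.669131 = 0.975593 m.
A = ½ × 2.23 × 2.7 = 3.0105 m².
Resultant F = γ·h_c·A = 9.10368 × 0.975593 × 3.0105 = 26.7377 kN.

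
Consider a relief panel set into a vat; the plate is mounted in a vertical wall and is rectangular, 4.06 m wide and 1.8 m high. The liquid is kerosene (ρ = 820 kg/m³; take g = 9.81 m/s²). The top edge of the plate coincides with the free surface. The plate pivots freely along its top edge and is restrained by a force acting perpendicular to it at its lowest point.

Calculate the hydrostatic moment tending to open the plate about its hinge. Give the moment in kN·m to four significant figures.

M ≈ 63.49 kN·m

γ = ρg = 820 × 9.81 / 1000 = 8.0442 kN/m³.
The centroid lies 1.8/2 = 0.9 m below the top edge, so the centroid depth is h_c = 0.9 m.
A = 4.06 × 1.8 = 7.308 m².
Resultant F = γ·h_c·A = 8.0442 × 0.9 × 7.308 = 52.9083 kN.
I_c = b·h³/12 = 4.06 × 1.8³/12 = 1.97316 m⁴.
Centre of pressure: y_p = y_c + I_c/(y_c·A) = 0.9 + 1.97316/(0.9 × 7.308) = 0.9 + 0.3 = 1.2 m along the plane.
The resultant acts 0.9 + 0.3 = 1.2 m (along the plate) below the hinge at the top edge, so the moment about the hinge is M = F × 1.2 = 52.9083 × 1.2 = 63.49 kN·m.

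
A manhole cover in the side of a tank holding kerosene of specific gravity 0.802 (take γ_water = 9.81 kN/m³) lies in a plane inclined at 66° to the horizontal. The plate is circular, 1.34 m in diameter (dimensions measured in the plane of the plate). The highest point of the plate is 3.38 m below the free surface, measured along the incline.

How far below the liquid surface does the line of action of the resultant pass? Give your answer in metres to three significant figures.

h_p = 3.73 m

γ = 0.802 × 9.81 = 7.86762 kN/m³.
Let θ = 66° be the plate's angle to the horizontal; measure y along the incline from where the plane meets the free surface. Vertical depth h = y·sinθ with sinθ = 0.913545.
The centroid is at the centre, 0.67 m below the top of the plate, so y_c = 3.38 + 0.67 = 4.05 m and h_c = 4.05 × 0.913545 = 3.69986 m.
A = π(0.67)² = 1.41026 m².
Resultant F = γ·h_c·A = 7.86762 × 3.69986 × 1.41026 = 41.0514 kN.
I_c = πr⁴/4 = π × 0.67⁴/4 = 0.158267 m⁴.
Centre of pressure: y_p = y_c + I_c/(y_c·A) = 4.05 + 0.158267/(4.05 × 1.41026) = 4.05 + 0.02771 = 4.07771 m along the plane.
Vertically, h_p = y_p·sinθ = 4.07771 × 0.913545 = 3.72517 m.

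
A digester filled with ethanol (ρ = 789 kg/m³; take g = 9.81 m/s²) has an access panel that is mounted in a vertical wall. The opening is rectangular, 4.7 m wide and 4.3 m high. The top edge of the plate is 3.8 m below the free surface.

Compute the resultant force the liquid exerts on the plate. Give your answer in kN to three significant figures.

γ = ρg = 789 × 9.81 / 1000 = 7.74009 kN/m³.
The centroid lies 4.3/2 = 2.15 m below the top edge, so the centroid depth is h_c = 3.8 + 2.15 = 5.95 m.
A = 4.7 × 4.3 = 20.21 m².
Resultant F = γ·h_c·A = 7.74009 × 5.95 × 20.21 = 930.742 kN.

F ≈ 931 kN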